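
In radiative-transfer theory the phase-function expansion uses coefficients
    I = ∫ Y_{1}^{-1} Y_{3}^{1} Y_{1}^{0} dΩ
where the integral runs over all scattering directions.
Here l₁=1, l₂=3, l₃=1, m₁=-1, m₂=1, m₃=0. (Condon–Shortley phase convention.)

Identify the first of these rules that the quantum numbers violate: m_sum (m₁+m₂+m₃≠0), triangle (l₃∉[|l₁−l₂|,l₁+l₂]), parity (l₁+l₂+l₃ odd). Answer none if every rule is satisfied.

triangle

Σmᵢ = 0  ✓
l₃∈[|l₁−l₂|,l₁+l₂]=[2,4] required, l₃=1 fails  ✗
Σlᵢ = 5 ⇒ odd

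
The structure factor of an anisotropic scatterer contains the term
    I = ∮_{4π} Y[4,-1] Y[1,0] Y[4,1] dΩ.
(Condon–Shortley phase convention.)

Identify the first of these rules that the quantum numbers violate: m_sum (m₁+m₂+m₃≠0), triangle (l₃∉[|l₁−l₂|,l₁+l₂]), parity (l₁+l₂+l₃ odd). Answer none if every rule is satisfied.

Σmᵢ = 0  ✓
l₃∈[|l₁−l₂|,l₁+l₂]=[3,5], have l₃=4  ✓
Σlᵢ = 9 ⇒ odd  ✗

parity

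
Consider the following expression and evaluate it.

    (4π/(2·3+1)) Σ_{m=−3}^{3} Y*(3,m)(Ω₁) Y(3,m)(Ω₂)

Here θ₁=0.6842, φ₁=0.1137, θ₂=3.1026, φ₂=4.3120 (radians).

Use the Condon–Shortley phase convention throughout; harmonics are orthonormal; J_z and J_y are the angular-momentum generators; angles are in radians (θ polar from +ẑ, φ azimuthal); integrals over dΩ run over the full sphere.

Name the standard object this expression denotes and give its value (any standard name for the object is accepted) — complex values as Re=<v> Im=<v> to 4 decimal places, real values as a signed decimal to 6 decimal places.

Legendre polynomial (addition theorem), -0.036387

This sum is the spherical-harmonic addition theorem: it equals the Legendre polynomial P_l(cos γ) of the angle γ between the two directions.
Term-by-term m-sum for l=3 (normalisation 4π/7 = 1.795196):
  [-3]  conj(Y_{3,-3})(Ω₁) = +0.099279+0.035242i ; Y_{3,-3}(Ω₂) = +0.000023-0.000009i ; Δ = +0.000003-0.000000i
  [-2]  conj(Y_{3,-2})(Ω₁) = +0.308237+0.071327i ; Y_{3,-2}(Ω₂) = +0.001080+0.001114i ; Δ = +0.000254+0.000420i
  [-1]  conj(Y_{3,-1})(Ω₁) = +0.406412+0.046409i ; Y_{3,-1}(Ω₂) = -0.019605+0.046320i ; Δ = -0.010117+0.017915i
  [+0]  conj(Y_{3,0})(Ω₁) = +0.000735-0.000000i ; Y_{3,0}(Ω₂) = -0.742952+0.000000i ; Δ = -0.000546+0.000000i
  [+1]  conj(Y_{3,1})(Ω₁) = -0.406412+0.046409i ; Y_{3,1}(Ω₂) = +0.019605+0.046320i ; Δ = -0.010117-0.017915i
  [+2]  conj(Y_{3,2})(Ω₁) = +0.308237-0.071327i ; Y_{3,2}(Ω₂) = +0.001080-0.001114i ; Δ = +0.000254-0.000420i
  [+3]  conj(Y_{3,3})(Ω₁) = -0.099279+0.035242i ; Y_{3,3}(Ω₂) = -0.000023-0.000009i ; Δ = +0.000003+0.000000i
Accumulated sum -0.020269-0.000000i; after 4π/(2l+1) scaling, -0.036387-0.000000i ⇒ P_3 = -0.036387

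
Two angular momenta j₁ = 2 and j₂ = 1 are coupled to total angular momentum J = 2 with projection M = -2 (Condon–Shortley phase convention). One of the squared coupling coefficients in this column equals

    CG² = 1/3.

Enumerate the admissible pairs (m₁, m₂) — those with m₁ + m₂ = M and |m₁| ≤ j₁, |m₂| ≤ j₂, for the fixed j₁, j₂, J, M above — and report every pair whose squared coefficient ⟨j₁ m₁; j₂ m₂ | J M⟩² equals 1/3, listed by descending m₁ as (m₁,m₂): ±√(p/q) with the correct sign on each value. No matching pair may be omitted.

Admissible pairs with m₁+m₂ = M = -2: (-2,0), (-1,-1)
  (m₁,m₂)=(-1,-1): CG² = 1/3, CG = +√(1/3)   ← matches the target
  (m₁,m₂)=(-2,0): CG² = 2/3, CG = −√(2/3)
Pairs with CG² = 1/3: (-1,-1): +√(1/3)

(-1,-1): +√(1/3)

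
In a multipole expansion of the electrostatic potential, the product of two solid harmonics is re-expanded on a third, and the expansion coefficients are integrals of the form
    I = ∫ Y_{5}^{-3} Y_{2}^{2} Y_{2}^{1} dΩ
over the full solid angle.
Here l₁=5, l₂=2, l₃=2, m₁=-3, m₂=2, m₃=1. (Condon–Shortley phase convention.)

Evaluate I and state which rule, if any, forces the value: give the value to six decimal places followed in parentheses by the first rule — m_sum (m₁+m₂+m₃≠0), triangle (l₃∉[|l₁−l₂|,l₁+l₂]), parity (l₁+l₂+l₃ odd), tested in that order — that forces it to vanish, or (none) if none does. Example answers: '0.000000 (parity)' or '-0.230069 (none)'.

triangle: need 3≤l₃≤7, have 2; I=0

0.000000 (triangle)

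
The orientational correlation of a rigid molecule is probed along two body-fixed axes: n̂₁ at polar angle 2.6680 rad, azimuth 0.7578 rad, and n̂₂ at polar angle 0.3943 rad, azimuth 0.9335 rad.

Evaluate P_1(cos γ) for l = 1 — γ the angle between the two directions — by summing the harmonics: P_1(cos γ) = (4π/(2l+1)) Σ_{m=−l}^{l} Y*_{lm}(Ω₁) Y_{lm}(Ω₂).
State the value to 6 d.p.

-0.649133

Term-by-term m-sum for l=1 (normalisation 4π/3 = 4.188790):
  m=-1: Y*=0.11445 + 0.10831j  Y=0.07898 - 0.10667j  product 0.02059 - 0.00366j
  m=+0: Y*=-0.43482 + 0.00000j  Y=0.45111 + 0.00000j  product -0.19615 + 0.00000j
  m=+1: Y*=-0.11445 + 0.10831j  Y=-0.07898 - 0.10667j  product 0.02059 + 0.00366j
Total Σ_m = -0.15497 + 0.00000j. Multiply by 4.188790: -0.64913 + 0.00000j. P_1(cos γ) = -0.649133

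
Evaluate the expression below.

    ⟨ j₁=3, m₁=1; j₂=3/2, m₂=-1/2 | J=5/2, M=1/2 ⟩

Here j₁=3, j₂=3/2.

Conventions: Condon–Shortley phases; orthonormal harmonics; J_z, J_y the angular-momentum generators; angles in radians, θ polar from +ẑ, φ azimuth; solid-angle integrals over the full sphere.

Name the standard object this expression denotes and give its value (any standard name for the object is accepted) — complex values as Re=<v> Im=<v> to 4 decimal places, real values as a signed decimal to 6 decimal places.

This is a Clebsch–Gordan (vector-coupling) coefficient.
√[6·2!4!1!/8! · 4!2!1!2!3!2!] = √(288/35)
  +(−1)^0/∏(0,2,2,1,2,0)! = 1/8  (running 1/8)
  +(−1)^1/∏(1,1,1,0,3,1)! = -1/6  (running -1/24)
⟨..|..⟩ = √(288/35)·(-1/24) = -0.119523

Clebsch–Gordan coefficient, −√(1/70) ≈ -0.119523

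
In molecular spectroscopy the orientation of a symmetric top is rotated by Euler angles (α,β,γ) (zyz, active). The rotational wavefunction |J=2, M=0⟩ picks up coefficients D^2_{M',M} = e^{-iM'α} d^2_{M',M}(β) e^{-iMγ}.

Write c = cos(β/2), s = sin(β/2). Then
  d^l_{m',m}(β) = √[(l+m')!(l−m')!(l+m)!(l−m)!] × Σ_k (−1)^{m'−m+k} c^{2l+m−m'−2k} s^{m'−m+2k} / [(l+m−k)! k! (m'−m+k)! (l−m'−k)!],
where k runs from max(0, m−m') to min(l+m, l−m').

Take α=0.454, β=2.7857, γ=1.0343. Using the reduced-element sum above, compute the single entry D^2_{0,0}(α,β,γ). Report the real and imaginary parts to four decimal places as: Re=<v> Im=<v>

Split into d^2_{0,0}(β=2.7857) × two z-phases.
Half-angle: c=0.177009, s=0.984209. N=√(2·2·2·2)=4.000000
Admissible k: 0..2 (factorial args all ≥0)
  k=0: (−1)^0·4.0000/(4)·0.1770^4·0.9842^0 = +0.000982
  k=1: (−1)^1·4.0000/(1)·0.1770^2·0.9842^2 = -0.121402
  k=2: (−1)^2·4.0000/(4)·0.1770^0·0.9842^4 = +0.938318
d^2_{0,0}(2.7857) = +0.000982 -0.121402 +0.938318 = +0.817898
Attach z-rotation phases: D = e^{-i(0)(0.4540)}·(+0.817898)·e^{-i(0)(1.0343)} = +0.817898+0.000000i

Re=0.8179 Im=0.0000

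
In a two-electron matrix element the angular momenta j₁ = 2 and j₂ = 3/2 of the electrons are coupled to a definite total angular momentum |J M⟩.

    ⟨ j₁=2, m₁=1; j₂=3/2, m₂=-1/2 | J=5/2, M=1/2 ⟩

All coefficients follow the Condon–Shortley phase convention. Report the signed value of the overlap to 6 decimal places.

+0.597614  (= +√(5/14))

√[6·1!3!2!/7! · 3!1!1!2!3!2!] = √(72/35)
  +(−1)^0/∏(0,1,1,1,2,1)! = 1/2  (running 1/2)
  +(−1)^1/∏(1,0,0,0,3,2)! = -1/12  (running 5/12)
⟨..|..⟩ = √(72/35)·(5/12) = +0.597614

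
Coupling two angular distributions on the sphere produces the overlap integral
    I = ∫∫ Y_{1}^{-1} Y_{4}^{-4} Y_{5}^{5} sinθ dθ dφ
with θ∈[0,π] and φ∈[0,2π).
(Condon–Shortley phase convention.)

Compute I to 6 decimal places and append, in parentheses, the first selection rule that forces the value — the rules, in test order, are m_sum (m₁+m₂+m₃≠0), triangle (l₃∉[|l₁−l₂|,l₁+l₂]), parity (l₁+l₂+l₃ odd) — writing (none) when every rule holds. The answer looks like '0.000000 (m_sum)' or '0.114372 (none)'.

-0.329416 (none)

Rules hold: Σm=0, L=10 even, 3≤5≤5.
N = 3·9·11 = 297
Δ = 0!·2!·8!/11! = 1/495
Racah Σ t=0..0: t=0:+1/576 = 1/576
⇒ 3j(1 4 5; 0 0 0)² = 5/99, sgn -1
Racah Σ t=0..0: t=0:+1/80640 = 1/80640
⇒ 3j(1 4 5; -1 -4 5)² = 1/11, sgn +1
4πI² = N·(3j₀)²·(3jₘ)² = 15/11
I = -1·√(1.36364/4π) = -0.32941575
No selection rule forces the value: the integral is nonzero (none).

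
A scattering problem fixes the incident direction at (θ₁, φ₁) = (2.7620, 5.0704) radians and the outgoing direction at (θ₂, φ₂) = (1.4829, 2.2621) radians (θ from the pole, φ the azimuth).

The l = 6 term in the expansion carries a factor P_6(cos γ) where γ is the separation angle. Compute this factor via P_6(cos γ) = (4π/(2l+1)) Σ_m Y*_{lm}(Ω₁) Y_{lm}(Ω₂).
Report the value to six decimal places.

0.319313

Term-by-term m-sum for l=6 (normalisation 4π/13 = 0.966644):
  m=-6: Y*=0.00068 - 0.00105j  Y=0.25254 - 0.39876j  product -0.00025 - 0.00054j
  m=-5: Y*=-0.01060 - 0.00236j  Y=0.04463 + 0.13700j  product -0.00015 - 0.00156j
  m=-4: Y*=0.00790 + 0.05655j  Y=0.29902 + 0.11818j  product -0.00432 + 0.01784j
  m=-3: Y*=0.17561 - 0.09520j  Y=-0.14436 + 0.07945j  product -0.01779 + 0.02769j
  m=-2: Y*=-0.33843 - 0.29446j  Y=-0.05219 + 0.27407j  product 0.09836 - 0.07738j
  m=-1: Y*=-0.18280 + 0.48860j  Y=-0.10957 - 0.13241j  product 0.08472 - 0.02933j
  m=+0: Y*=-0.03424 + 0.00000j  Y=-0.26759 + 0.00000j  product 0.00916 + 0.00000j
  m=+1: Y*=0.18280 + 0.48860j  Y=0.10957 - 0.13241j  product 0.08472 + 0.02933j
  m=+2: Y*=-0.33843 + 0.29446j  Y=-0.05219 - 0.27407j  product 0.09836 + 0.07738j
  m=+3: Y*=-0.17561 - 0.09520j  Y=0.14436 + 0.07945j  product -0.01779 - 0.02769j
  m=+4: Y*=0.00790 - 0.05655j  Y=0.29902 - 0.11818j  product -0.00432 - 0.01784j
  m=+5: Y*=0.01060 - 0.00236j  Y=-0.04463 + 0.13700j  product -0.00015 + 0.00156j
  m=+6: Y*=0.00068 + 0.00105j  Y=0.25254 + 0.39876j  product -0.00025 + 0.00054j
Σ over m = 0.33033 - 0.00000j; ×(4π/13) → 0.31931 - 0.00000j. Real part: 0.319313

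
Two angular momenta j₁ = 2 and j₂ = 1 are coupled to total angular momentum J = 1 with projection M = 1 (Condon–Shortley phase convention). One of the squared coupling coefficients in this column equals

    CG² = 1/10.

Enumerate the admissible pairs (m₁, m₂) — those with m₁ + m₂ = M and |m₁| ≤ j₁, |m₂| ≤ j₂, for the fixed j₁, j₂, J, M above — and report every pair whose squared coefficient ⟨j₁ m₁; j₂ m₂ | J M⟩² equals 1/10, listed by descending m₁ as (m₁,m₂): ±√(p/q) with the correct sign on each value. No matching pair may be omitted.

Admissible pairs with m₁+m₂ = M = 1: (0,1), (1,0), (2,-1)
  (m₁,m₂)=(2,-1): CG² = 3/5, CG = +√(3/5)
  (m₁,m₂)=(1,0): CG² = 3/10, CG = −√(3/10)
  (m₁,m₂)=(0,1): CG² = 1/10, CG = +√(1/10)   ← matches the target
Pairs with CG² = 1/10: (0,1): +√(1/10)

(0,1): +√(1/10)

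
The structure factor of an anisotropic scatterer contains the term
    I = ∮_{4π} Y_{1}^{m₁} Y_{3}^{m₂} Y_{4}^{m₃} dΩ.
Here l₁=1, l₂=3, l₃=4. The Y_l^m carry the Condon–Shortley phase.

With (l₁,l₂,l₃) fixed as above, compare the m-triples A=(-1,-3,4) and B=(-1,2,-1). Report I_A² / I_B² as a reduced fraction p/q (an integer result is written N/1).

l's match ⇒ only the (l;m) 3-j factors differ between A and B.
A: triangle coeff Δ(1,3,4) = 1/252; Σ_t [0,0]: t=0:+1/1440 = 1/1440; (3j)²=1/9 [(1 3 4; -1 -3 4)], sign=+1
B: triangle coeff Δ(1,3,4) = 1/252; Σ_t [0,0]: t=0:+1/240 = 1/240; (3j)²=1/84 [(1 3 4; -1 2 -1)], sign=-1
I_A²/I_B² = (1/9)/(1/84) = 28/3

28/3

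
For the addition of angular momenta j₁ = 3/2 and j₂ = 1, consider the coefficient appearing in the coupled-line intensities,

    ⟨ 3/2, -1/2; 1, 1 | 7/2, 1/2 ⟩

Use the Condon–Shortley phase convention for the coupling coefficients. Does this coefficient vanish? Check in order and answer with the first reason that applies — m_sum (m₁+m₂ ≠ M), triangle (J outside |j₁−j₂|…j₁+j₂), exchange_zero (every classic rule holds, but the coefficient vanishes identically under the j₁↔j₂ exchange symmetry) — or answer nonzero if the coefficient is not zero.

triangle

m-sum: m₁+m₂ = -1/2+1 = 1/2, M = 1/2  ✓
triangle: need |j₁−j₂| ≤ J ≤ j₁+j₂, i.e. J ∈ [1/2, 5/2]; J = 7/2 is outside ✗ ⇒ coefficient is 0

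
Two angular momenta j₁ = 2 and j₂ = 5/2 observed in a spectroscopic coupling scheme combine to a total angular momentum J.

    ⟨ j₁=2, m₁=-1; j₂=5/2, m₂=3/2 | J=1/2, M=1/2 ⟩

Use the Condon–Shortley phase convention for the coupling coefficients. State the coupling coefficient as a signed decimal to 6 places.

−√(4/15) ≈ -0.516398

√[2·4!0!1!/6! · 1!3!4!1!1!0!] = √(48/5)
  +(−1)^3/∏(3,1,0,1,0,0)! = -1/6  (running -1/6)
⟨..|..⟩ = √(48/5)·(-1/6) = -0.516398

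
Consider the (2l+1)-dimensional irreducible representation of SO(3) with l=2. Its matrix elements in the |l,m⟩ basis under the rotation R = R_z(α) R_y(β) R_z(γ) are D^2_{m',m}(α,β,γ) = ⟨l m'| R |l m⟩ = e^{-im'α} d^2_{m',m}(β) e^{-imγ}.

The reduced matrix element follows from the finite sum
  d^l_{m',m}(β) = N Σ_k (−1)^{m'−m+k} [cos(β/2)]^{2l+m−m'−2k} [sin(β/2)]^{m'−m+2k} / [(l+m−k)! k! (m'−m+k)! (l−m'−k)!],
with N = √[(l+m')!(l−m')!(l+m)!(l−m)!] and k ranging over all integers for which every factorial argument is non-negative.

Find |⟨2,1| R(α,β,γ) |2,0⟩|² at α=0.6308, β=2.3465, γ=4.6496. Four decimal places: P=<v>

P=0.3749

Split into d^2_{1,0}(β=2.3465) × two z-phases.
With c≡cos(β/2)=0.387157 and s≡sin(β/2)=0.922014, N=[6·1·2·2]^{1/2}=4.898979
k∈{0,1} keeps every argument non-negative
  k=0: (−1)^1·4.8990/(2)·0.3872^3·0.9220^1 = -0.131061
  k=1: (−1)^2·4.8990/(2)·0.3872^1·0.9220^3 = +0.743319
d^2_{1,0}(2.3465) = -0.131061 +0.743319 = +0.612257
|D^2_{1,0}|² = |d^2_{1,0}(β)|² = (+0.612257)² = 0.374859 (the z-rotation phases have unit modulus)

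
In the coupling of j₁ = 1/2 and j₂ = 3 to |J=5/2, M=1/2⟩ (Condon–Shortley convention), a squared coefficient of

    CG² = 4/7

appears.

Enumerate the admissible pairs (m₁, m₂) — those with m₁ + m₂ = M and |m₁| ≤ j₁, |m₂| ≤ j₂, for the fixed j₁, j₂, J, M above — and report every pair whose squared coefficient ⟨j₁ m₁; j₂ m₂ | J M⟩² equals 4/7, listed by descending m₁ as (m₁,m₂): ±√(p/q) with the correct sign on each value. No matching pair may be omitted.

(-1/2,1): −√(4/7)

Admissible pairs with m₁+m₂ = M = 1/2: (-1/2,1), (1/2,0)
  (m₁,m₂)=(1/2,0): CG² = 3/7, CG = +√(3/7)
  (m₁,m₂)=(-1/2,1): CG² = 4/7, CG = −√(4/7)   ← matches the target
Pairs with CG² = 4/7: (-1/2,1): −√(4/7)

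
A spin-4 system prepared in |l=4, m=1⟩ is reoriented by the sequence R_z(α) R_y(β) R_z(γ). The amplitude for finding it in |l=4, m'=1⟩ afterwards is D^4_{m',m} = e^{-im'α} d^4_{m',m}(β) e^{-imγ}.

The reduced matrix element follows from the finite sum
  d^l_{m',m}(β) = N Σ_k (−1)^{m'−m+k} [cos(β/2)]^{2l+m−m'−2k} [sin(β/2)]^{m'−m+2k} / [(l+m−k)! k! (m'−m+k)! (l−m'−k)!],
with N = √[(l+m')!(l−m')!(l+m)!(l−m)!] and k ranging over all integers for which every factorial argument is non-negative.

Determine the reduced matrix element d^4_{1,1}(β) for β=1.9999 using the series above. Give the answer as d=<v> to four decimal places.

d^4_{1,1}(β=1.9999) via the finite sum:
Half-angle: c=0.540344, s=0.841444. N=√(120·6·120·6)=720.000000
Admissible k: 0..3 (factorial args all ≥0)
  k=0: (−1)^0·720.0000/(720)·0.5403^8·0.8414^0 = +0.007267
  k=1: (−1)^1·720.0000/(48)·0.5403^6·0.8414^2 = -0.264342
  k=2: (−1)^2·720.0000/(24)·0.5403^4·0.8414^4 = +1.282049
  k=3: (−1)^3·720.0000/(72)·0.5403^2·0.8414^6 = -1.036317
d^4_{1,1}(1.9999) = +0.007267 -0.264342 +1.282049 -1.036317 = -0.011342

d=-0.0113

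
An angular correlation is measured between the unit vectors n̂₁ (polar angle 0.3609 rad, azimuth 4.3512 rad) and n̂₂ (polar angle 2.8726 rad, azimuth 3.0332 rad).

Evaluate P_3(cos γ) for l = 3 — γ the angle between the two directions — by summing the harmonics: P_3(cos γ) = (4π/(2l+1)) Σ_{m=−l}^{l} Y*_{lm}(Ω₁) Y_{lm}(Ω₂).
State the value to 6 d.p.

Addition theorem: P_3(cos γ) = (4π/7) Σ_m Y*_{lm}(Ω₁) Y_{lm}(Ω₂), m = −3…3:
  [-3]  conj(Y_{3,-3})(Ω₁) = 0.01623 + 0.00860j ; Y_{3,-3}(Ω₂) = -0.00742 - 0.00250j ; Δ = -0.00010 - 0.00010j
  [-2]  conj(Y_{3,-2})(Ω₁) = -0.08945 + 0.07883j ; Y_{3,-2}(Ω₂) = -0.06796 - 0.01497j ; Δ = 0.00726 - 0.00402j
  [-1]  conj(Y_{3,-1})(Ω₁) = -0.13617 - 0.36047j ; Y_{3,-1}(Ω₂) = -0.31138 - 0.03388j ; Δ = 0.03019 + 0.11686j
  [+0]  conj(Y_{3,0})(Ω₁) = 0.48060 + 0.00000j ; Y_{3,0}(Ω₂) = -0.59247 + 0.00000j ; Δ = -0.28474 + 0.00000j
  [+1]  conj(Y_{3,1})(Ω₁) = 0.13617 - 0.36047j ; Y_{3,1}(Ω₂) = 0.31138 - 0.03388j ; Δ = 0.03019 - 0.11686j
  [+2]  conj(Y_{3,2})(Ω₁) = -0.08945 - 0.07883j ; Y_{3,2}(Ω₂) = -0.06796 + 0.01497j ; Δ = 0.00726 + 0.00402j
  [+3]  conj(Y_{3,3})(Ω₁) = -0.01623 + 0.00860j ; Y_{3,3}(Ω₂) = 0.00742 - 0.00250j ; Δ = -0.00010 + 0.00010j
Accumulated sum -0.21005 + 0.00000j; after 4π/(2l+1) scaling, -0.37708 + 0.00000j ⇒ P_3 = -0.377076

-0.377076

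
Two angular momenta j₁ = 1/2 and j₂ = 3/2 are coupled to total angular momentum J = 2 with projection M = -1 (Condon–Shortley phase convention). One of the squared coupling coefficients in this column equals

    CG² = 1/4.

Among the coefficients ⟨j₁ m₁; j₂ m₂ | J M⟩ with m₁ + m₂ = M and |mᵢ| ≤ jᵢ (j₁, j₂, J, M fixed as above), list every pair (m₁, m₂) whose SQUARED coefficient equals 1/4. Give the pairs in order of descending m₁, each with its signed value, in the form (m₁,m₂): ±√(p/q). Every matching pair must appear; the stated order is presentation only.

(1/2,-3/2): +√(1/4)

Admissible pairs with m₁+m₂ = M = -1: (-1/2,-1/2), (1/2,-3/2)
  (m₁,m₂)=(1/2,-3/2): CG² = 1/4, CG = +√(1/4)   ← matches the target
  (m₁,m₂)=(-1/2,-1/2): CG² = 3/4, CG = +√(3/4)
Pairs with CG² = 1/4: (1/2,-3/2): +√(1/4)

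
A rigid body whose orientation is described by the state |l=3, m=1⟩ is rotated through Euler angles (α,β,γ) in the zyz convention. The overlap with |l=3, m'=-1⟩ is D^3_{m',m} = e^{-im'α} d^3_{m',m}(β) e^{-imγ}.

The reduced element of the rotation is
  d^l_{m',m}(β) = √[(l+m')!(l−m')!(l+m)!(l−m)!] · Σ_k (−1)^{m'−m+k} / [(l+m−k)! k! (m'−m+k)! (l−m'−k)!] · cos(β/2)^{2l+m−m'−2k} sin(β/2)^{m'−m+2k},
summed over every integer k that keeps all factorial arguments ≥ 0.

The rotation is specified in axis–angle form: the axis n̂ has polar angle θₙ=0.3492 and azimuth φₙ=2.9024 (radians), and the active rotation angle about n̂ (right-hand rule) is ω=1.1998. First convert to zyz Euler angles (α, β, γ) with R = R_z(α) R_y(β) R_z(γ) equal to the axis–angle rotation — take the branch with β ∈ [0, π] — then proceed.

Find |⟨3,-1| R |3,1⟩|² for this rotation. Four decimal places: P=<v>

P=0.0387

Axis–angle → zyz. n̂ = (sinθₙcosφₙ, sinθₙsinφₙ, cosθₙ) = (-0.332405, +0.081061, +0.939647), ω = 1.1998.
R = I cosω + sinω [n̂]ₓ + (1−cosω) n̂n̂ᵀ gives
  R = [+0.432979, -0.892896, -0.123559; +0.858543, +0.366733, +0.358345; -0.274651, -0.261236, +0.925377]
β = atan2(√(R₁₃²+R₂₃²), R₃₃) = 0.388768; α = atan2(R₂₃, R₁₃) mod 2π = 1.902836; γ = atan2(R₃₂, −R₃₁) mod 2π = 5.522814
D^3_{-1,1}(1.9028,0.3888,5.5228) = e^{-i·-1·1.9028}·d^3_{-1,1}(0.3888)·e^{-i·1·5.5228}. Compute d first:
With c≡cos(β/2)=0.981167 and s≡sin(β/2)=0.193162, N=[2·24·24·2]^{1/2}=48.000000
k∈{2,3,4} keeps every argument non-negative
  k=2: (−1)^0·48.0000/(8)·0.9812^4·0.1932^2 = +0.207475
  k=3: (−1)^1·48.0000/(6)·0.9812^2·0.1932^4 = -0.010722
  k=4: (−1)^2·48.0000/(48)·0.9812^0·0.1932^6 = +0.000052
d^3_{-1,1}(0.3888) = +0.207475 -0.010722 +0.000052 = +0.196806
|D^3_{-1,1}|² = |d^3_{-1,1}(β)|² = (+0.196806)² = 0.038732 (the z-rotation phases have unit modulus)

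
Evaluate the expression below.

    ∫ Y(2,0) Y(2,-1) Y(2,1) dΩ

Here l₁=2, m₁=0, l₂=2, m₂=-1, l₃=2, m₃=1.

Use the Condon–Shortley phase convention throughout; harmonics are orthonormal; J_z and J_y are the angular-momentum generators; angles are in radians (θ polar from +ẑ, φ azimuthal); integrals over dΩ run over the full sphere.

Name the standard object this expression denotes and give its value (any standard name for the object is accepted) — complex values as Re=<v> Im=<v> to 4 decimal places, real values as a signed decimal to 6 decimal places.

Gaunt coefficient, -0.090112

This is a Gaunt coefficient — the integral of a triple product of spherical harmonics over the sphere.
Rules hold: Σm=0, L=6 even, 0≤2≤4.
N = 5·5·5 = 125
Δ = 2!·2!·2!/7! = 1/630
Racah Σ t=0..2: t=0:+1/8 t=1:−1/1 t=2:+1/8 = -3/4
⇒ 3j(2 2 2; 0 0 0)² = 2/35, sgn -1
Racah Σ t=0..1: t=0:+1/4 t=1:−1/2 = -1/4
⇒ 3j(2 2 2; 0 -1 1)² = 1/70, sgn +1
4πI² = N·(3j₀)²·(3jₘ)² = 5/49
I = -1·√(0.102041/4π) = -0.09011188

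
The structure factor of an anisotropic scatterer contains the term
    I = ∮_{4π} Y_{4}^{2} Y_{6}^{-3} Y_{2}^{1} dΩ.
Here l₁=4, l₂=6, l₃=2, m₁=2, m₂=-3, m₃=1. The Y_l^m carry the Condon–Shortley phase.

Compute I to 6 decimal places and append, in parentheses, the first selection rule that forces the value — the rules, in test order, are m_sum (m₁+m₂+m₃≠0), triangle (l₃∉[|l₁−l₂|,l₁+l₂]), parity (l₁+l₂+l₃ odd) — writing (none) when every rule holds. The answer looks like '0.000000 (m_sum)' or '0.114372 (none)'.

-0.252474 (none)

Rules hold: Σm=0, L=12 even, 2≤2≤10.
N = 9·13·5 = 585
Δ = 8!·0!·4!/13! = 1/6435
Racah Σ t=4..4: t=4:+1/2304 = 1/2304
⇒ 3j(4 6 2; 0 0 0)² = 5/143, sgn +1
Racah Σ t=2..2: t=2:+1/8640 = 1/8640
⇒ 3j(4 6 2; 2 -3 1)² = 28/715, sgn -1
4πI² = N·(3j₀)²·(3jₘ)² = 1260/1573
I = -1·√(0.801017/4π) = -0.25247360
No selection rule forces the value: the integral is nonzero (none).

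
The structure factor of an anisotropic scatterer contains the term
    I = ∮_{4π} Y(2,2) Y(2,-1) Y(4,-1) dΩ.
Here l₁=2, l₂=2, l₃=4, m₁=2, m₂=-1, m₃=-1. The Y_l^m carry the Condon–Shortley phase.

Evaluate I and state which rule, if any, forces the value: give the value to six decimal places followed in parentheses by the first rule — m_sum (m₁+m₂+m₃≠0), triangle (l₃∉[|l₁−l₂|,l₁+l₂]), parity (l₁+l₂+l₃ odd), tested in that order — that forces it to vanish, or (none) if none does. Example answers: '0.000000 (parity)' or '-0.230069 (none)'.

Rules hold: Σm=0, L=8 even, 0≤4≤4.
N = 5·5·9 = 225
Δ = 0!·4!·4!/9! = 1/630
Racah Σ t=0..0: t=0:+1/16 = 1/16
⇒ 3j(2 2 4; 0 0 0)² = 2/35, sgn +1
Racah Σ t=0..0: t=0:+1/144 = 1/144
⇒ 3j(2 2 4; 2 -1 -1)² = 1/126, sgn -1
4πI² = N·(3j₀)²·(3jₘ)² = 5/49
I = -1·√(0.102041/4π) = -0.09011188
No selection rule forces the value: the integral is nonzero (none).

-0.090112 (none)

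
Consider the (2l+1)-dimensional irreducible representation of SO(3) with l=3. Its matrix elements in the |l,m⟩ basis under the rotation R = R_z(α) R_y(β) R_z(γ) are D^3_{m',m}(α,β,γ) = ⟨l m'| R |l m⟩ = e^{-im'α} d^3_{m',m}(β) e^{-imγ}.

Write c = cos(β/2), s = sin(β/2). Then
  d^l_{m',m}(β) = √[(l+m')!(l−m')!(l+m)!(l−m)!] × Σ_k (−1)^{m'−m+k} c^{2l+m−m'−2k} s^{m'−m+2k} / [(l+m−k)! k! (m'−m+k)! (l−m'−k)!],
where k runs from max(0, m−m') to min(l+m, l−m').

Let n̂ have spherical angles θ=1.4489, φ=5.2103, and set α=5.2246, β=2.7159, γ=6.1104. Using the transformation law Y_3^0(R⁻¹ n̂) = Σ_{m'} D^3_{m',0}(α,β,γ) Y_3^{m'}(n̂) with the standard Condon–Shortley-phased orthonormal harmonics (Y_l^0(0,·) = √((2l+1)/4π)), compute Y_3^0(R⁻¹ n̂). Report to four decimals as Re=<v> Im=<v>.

Re=-0.2849 Im=0.0000

Need the full column D^3_{m',0} for m'=−3..3 at α=5.2246, β=2.7159, γ=6.1104.
cos(β/2)=0.211243, sin(β/2)=0.977434
d^3_{-3,0}: single k=3 term ⇒ +0.039366;  D = -0.039343+0.001345i
d^3_{-2,0}: k∈[2..3] ⇒ +0.010420 -0.223087 = -0.212667;  D = +0.110500+0.181706i
d^3_{-1,0}: k∈[1..3] ⇒ +0.001424 -0.091479 +0.652843 = +0.562789;  D = +0.275826-0.490562i
d^3_{0,0}: k∈[0..3] ⇒ +0.000089 -0.017122 +0.366569 -0.872014 = -0.522478;  D = -0.522478+0.000000i
d^3_{1,0}: k∈[0..2] ⇒ -0.001424 +0.091479 -0.652843 = -0.562789;  D = -0.275826-0.490562i
d^3_{2,0}: k∈[0..1] ⇒ +0.010420 -0.223087 = -0.212667;  D = +0.110500-0.181706i
d^3_{3,0}: single k=0 term ⇒ -0.039366;  D = +0.039343+0.001345i
Y_3^{m'}(θ=1.4489,φ=5.2103) and Σ D·Y over m':
  (-0.0393+0.0013i)·(-0.4068-0.0314i)  (+0.1105+0.1817i)·(-0.0666+0.1027i)  (+0.2758-0.4906i)·(-0.1419-0.2610i)  (-0.5225+0.0000i)·(-0.1328+0.0000i)  (-0.2758-0.4906i)·(+0.1419-0.2610i)  (+0.1105-0.1817i)·(-0.0666-0.1027i)  (+0.0393+0.0013i)·(+0.4068-0.0314i)
Y_3^0(R⁻¹ n̂) = -0.284926+0.000000i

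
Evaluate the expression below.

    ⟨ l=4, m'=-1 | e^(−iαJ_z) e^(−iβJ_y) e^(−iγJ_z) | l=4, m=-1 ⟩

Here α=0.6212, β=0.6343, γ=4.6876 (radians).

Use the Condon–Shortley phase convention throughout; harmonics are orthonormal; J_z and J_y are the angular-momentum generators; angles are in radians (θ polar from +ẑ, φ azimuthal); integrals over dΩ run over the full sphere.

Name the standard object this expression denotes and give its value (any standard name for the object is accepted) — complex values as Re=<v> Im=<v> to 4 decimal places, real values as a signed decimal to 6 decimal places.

Wigner D-matrix element, Re=-0.1046 Im=0.1540

This is a Wigner D-matrix element — the rotation-matrix element ⟨l m'| R(α,β,γ) |l m⟩ in the angular-momentum basis.
D^4_{-1,-1}(0.6212,0.6343,4.6876) = e^{-i·-1·0.6212}·d^4_{-1,-1}(0.6343)·e^{-i·-1·4.6876}. Compute d first:
c=cos(0.634300/2)=0.950128, s=sin(0.634300/2)=0.311860; N=√[6·120·6·120]=720.000000
k∈{0,1,2,3} keeps every argument non-negative
  k=0: (−1)^0·720.0000/(720)·0.9501^8·0.3119^0 = +0.664136
  k=1: (−1)^1·720.0000/(48)·0.9501^6·0.3119^2 = -1.073256
  k=2: (−1)^2·720.0000/(24)·0.9501^4·0.3119^4 = +0.231254
  k=3: (−1)^3·720.0000/(72)·0.9501^2·0.3119^6 = -0.008305
d^4_{-1,-1}(0.6343) = +0.664136 -1.073256 +0.231254 -0.008305 = -0.186171
Attach z-rotation phases: D = e^{-i(-1)(0.6212)}·(-0.186171)·e^{-i(-1)(4.6876)} = -0.104568+0.154030i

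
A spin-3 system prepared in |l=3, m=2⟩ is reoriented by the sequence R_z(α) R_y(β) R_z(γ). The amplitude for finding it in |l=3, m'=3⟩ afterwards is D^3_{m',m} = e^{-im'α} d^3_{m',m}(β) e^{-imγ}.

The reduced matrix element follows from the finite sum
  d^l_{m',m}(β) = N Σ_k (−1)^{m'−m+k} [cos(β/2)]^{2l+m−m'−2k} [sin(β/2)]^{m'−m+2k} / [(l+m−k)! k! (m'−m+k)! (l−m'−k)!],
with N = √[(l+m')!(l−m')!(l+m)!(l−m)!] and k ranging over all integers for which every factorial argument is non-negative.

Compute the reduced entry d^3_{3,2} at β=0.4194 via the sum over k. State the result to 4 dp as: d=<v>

d^3_{3,2}(β=0.4194) via the finite sum:
With c≡cos(β/2)=0.978093 and s≡sin(β/2)=0.208166, N=[720·1·120·1]^{1/2}=293.938769
k: max(0,(2)−(3))=0 … min(3+(2),3−(3))=0
  k=0: (−1)^1·293.9388/(120)·0.9781^5·0.2082^1 = -0.456445
d^3_{3,2}(0.4194) = -0.456445

d=-0.4564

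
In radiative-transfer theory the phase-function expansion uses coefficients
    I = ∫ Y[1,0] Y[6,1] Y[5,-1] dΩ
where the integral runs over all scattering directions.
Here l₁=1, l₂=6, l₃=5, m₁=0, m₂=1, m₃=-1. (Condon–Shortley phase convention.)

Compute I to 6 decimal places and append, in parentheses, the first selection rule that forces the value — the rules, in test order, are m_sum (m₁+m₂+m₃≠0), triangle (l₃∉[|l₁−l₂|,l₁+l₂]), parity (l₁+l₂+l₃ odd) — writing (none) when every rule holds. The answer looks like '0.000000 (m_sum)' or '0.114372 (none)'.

m-sum 0 ✓  L=12 even ✓  5≤5≤7 ✓
Π(2lᵢ+1) = 3×13×11 = 429
triangle coeff Δ(1,6,5) = 1/858
Σ_t [1,1]: t=1:−1/14400 = -1/14400
(3j)²=6/143 [(1 6 5; 0 0 0)], sign=+1
Σ_t [1,1]: t=1:−1/17280 = -1/17280
(3j)²=35/858 [(1 6 5; 0 1 -1)], sign=-1
⇒ 4πI² = 105/143
I = (-1)√(105/143/(4π)) = -0.24172507
No selection rule forces the value: the integral is nonzero (none).

-0.241725 (none)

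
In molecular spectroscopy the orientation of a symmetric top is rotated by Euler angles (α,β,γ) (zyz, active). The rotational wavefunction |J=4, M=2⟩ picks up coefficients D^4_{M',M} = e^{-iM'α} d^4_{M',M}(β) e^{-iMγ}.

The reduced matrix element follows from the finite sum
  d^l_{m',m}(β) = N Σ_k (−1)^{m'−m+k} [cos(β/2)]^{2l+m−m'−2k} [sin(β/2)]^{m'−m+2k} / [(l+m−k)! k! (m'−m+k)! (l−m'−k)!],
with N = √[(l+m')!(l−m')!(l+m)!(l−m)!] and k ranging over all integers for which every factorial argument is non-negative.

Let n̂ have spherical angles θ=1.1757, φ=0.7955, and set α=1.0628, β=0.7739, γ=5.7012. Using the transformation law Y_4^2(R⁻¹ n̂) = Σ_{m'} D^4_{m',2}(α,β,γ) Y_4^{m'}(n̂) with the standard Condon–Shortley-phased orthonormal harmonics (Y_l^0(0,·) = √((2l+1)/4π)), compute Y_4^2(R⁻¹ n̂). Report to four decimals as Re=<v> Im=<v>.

Re=0.3019 Im=-0.0021

Need the full column D^4_{m',2} for m'=−4..4 at α=1.0628, β=0.7739, γ=5.7012.
cos(β/2)=0.926064, sin(β/2)=0.377366
d^4_{-4,2}: single k=6 term ⇒ +0.013105;  D = +0.008470-0.010000i
d^4_{-3,2}: k∈[5..6] ⇒ +0.068221 -0.003776 = +0.064445;  D = -0.022704-0.060314i
d^4_{-2,2}: k∈[4..6] ⇒ +0.223720 -0.029719 +0.000411 = +0.194412;  D = -0.192288-0.028664i
d^4_{-1,2}: k∈[3..5] ⇒ +0.517616 -0.128926 +0.004282 = +0.392972;  D = -0.239686+0.311412i
d^4_{0,2}: k∈[2..4] ⇒ +0.852105 -0.377315 +0.023495 = +0.498285;  D = +0.197169+0.457616i
d^4_{1,2}: k∈[1..3] ⇒ +0.935162 -0.776425 +0.085951 = +0.244688;  D = +0.243437+0.024713i
d^4_{2,2}: k∈[0..2] ⇒ +0.540915 -1.077837 +0.223720 = -0.313201;  D = -0.179209+0.256864i
d^4_{3,2}: k∈[0..1] ⇒ -0.824735 +0.410845 = -0.413890;  D = +0.181381+0.372029i
d^4_{4,2}: single k=0 term ⇒ +0.475281;  D = -0.474579-0.025825i
Y_4^{m'}(θ=1.1757,φ=0.7955) and Σ D·Y over m':
  (+0.0085-0.0100i)·(-0.3209+0.0130i)  (-0.0227-0.0603i)·(-0.2758-0.2596i)  (-0.1923-0.0287i)·(-0.0002-0.0105i)  (-0.2397+0.3114i)·(-0.2309+0.2356i)  (+0.1972+0.4576i)·(-0.0715+0.0000i)  (+0.2434+0.0247i)·(+0.2309+0.2356i)  (-0.1792+0.2569i)·(-0.0002+0.0105i)  (+0.1814+0.3720i)·(+0.2758-0.2596i)  (-0.4746-0.0258i)·(-0.3209-0.0130i)
Y_4^2(R⁻¹ n̂) = +0.301887-0.002142i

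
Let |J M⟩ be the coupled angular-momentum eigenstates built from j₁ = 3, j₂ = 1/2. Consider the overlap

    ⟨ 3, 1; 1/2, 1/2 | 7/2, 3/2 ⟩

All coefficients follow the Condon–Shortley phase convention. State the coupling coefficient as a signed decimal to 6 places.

j₁+j₂−J=0  J+j₁−j₂=6  J−j₁+j₂=1  j₁+j₂+J+1=8
(j₁±m₁, j₂±m₂, J±M) = (4,2,1,0,5,2)
P² = 11520/7
sum k=0..0:
  [0] +1/48 = 1/48
S = 1/48
C² = P²·S² = 5/7 ; C = +0.845154

+0.845154  (= +√(5/7))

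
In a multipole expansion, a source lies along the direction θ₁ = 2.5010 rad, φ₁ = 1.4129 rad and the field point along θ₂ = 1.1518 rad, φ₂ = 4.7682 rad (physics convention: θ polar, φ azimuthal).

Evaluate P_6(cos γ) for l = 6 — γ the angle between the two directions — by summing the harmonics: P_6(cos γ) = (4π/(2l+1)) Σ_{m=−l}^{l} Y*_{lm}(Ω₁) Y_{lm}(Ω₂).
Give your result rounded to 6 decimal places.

Summing Y*_{l m}(θ₁,φ₁)·Y_{l m}(θ₂,φ₂) over m ∈ [−6, 6]; prefactor 4π/(2·6+1) = 0.966644:
  term(m=-6) = +0.001759-0.005926i   from Y*(Ω₁)=-0.012855+0.017877i, Y(Ω₂)=-0.265124+0.092255i
  term(m=-5) = +0.021333-0.038841i   from Y*(Ω₁)=-0.072646-0.072055i, Y(Ω₂)=+0.119294+0.416337i
  term(m=-4) = +0.036988-0.042517i   from Y*(Ω₁)=+0.223055-0.163175i, Y(Ω₂)=+0.198850-0.045144i
  term(m=-3) = -0.086655+0.064670i   from Y*(Ω₁)=+0.207042+0.403893i, Y(Ω₂)=+0.039702+0.234901i
  term(m=-2) = -0.094826+0.043193i   from Y*(Ω₁)=-0.338919+0.110734i, Y(Ω₂)=+0.290426-0.032553i
  term(m=-1) = -0.017985+0.003903i   from Y*(Ω₁)=+0.020139+0.126485i, Y(Ω₂)=+0.008015+0.143465i
  term(m=+0) = -0.122279-0.000000i   from Y*(Ω₁)=-0.400979-0.000000i, Y(Ω₂)=+0.304951+0.000000i
  term(m=+1) = -0.017985-0.003903i   from Y*(Ω₁)=-0.020139+0.126485i, Y(Ω₂)=-0.008015+0.143465i
  term(m=+2) = -0.094826-0.043193i   from Y*(Ω₁)=-0.338919-0.110734i, Y(Ω₂)=+0.290426+0.032553i
  term(m=+3) = -0.086655-0.064670i   from Y*(Ω₁)=-0.207042+0.403893i, Y(Ω₂)=-0.039702+0.234901i
  term(m=+4) = +0.036988+0.042517i   from Y*(Ω₁)=+0.223055+0.163175i, Y(Ω₂)=+0.198850+0.045144i
  term(m=+5) = +0.021333+0.038841i   from Y*(Ω₁)=+0.072646-0.072055i, Y(Ω₂)=-0.119294+0.416337i
  term(m=+6) = +0.001759+0.005926i   from Y*(Ω₁)=-0.012855-0.017877i, Y(Ω₂)=-0.265124-0.092255i
Σ over m = -0.401051-0.000000i; ×(4π/13) → -0.387674-0.000000i. Real part: -0.387674

-0.387674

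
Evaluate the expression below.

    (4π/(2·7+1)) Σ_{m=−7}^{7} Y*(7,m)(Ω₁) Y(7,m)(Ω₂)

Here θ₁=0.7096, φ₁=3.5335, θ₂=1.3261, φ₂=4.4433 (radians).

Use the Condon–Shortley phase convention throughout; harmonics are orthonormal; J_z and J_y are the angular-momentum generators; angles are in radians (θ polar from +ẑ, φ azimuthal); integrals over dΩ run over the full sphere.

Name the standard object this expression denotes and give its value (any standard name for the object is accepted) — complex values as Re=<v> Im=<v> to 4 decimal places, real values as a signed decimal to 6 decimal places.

This sum is the spherical-harmonic addition theorem: it equals the Legendre polynomial P_l(cos γ) of the angle γ between the two directions.
Term-by-term m-sum for l=7 (normalisation 4π/15 = 0.837758):
  term(m=-7) = (0.010047, -0.000860)   from Y*(Ω₁)=(0.022970, -0.009664), Y(Ω₂)=(0.385001, 0.124527)
  term(m=-6) = (0.027869, 0.030132)   from Y*(Ω₁)=(-0.076404, 0.077133), Y(Ω₂)=(0.016530, -0.377689)
  term(m=-5) = (0.003396, -0.020597)   from Y*(Ω₁)=(0.105829, -0.258381), Y(Ω₂)=(0.072875, -0.016706)
  term(m=-4) = (0.139218, -0.075623)   from Y*(Ω₁)=(0.001424, 0.449581), Y(Ω₂)=(-0.167226, -0.310191)
  term(m=-3) = (0.013360, 0.005842)   from Y*(Ω₁)=(-0.145785, -0.349605), Y(Ω₂)=(-0.027810, 0.026619)
  term(m=-2) = (0.003772, 0.014846)   from Y*(Ω₁)=(-0.033647, -0.033540), Y(Ω₂)=(-0.276844, -0.165264)
  term(m=-1) = (-0.019589, 0.025189)   from Y*(Ω₁)=(0.364678, 0.150716), Y(Ω₂)=(-0.021499, 0.077956)
  term(m=+0) = (0.023697, 0.000000)   from Y*(Ω₁)=(-0.076142, -0.000000), Y(Ω₂)=(-0.311214, 0.000000)
  term(m=+1) = (-0.019589, -0.025189)   from Y*(Ω₁)=(-0.364678, 0.150716), Y(Ω₂)=(0.021499, 0.077956)
  term(m=+2) = (0.003772, -0.014846)   from Y*(Ω₁)=(-0.033647, 0.033540), Y(Ω₂)=(-0.276844, 0.165264)
  term(m=+3) = (0.013360, -0.005842)   from Y*(Ω₁)=(0.145785, -0.349605), Y(Ω₂)=(0.027810, 0.026619)
  term(m=+4) = (0.139218, 0.075623)   from Y*(Ω₁)=(0.001424, -0.449581), Y(Ω₂)=(-0.167226, 0.310191)
  term(m=+5) = (0.003396, 0.020597)   from Y*(Ω₁)=(-0.105829, -0.258381), Y(Ω₂)=(-0.072875, -0.016706)
  term(m=+6) = (0.027869, -0.030132)   from Y*(Ω₁)=(-0.076404, -0.077133), Y(Ω₂)=(0.016530, 0.377689)
  term(m=+7) = (0.010047, 0.000860)   from Y*(Ω₁)=(-0.022970, -0.009664), Y(Ω₂)=(-0.385001, 0.124527)
Accumulated sum (0.379842, 0.000000); after 4π/(2l+1) scaling, (0.318216, 0.000000) ⇒ P_7 = 0.318216

Legendre polynomial (addition theorem), +0.318216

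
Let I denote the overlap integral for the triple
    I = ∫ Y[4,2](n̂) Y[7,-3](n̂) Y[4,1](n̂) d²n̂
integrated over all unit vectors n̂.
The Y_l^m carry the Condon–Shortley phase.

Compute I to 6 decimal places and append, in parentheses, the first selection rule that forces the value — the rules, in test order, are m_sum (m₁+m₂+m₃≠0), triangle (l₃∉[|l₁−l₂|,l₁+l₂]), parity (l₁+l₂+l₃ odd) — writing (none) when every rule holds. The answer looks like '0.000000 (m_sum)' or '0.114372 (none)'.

l₁+l₂+l₃=15 is odd: 3j(l;000)=0 ⇒ I=0

0.000000 (parity)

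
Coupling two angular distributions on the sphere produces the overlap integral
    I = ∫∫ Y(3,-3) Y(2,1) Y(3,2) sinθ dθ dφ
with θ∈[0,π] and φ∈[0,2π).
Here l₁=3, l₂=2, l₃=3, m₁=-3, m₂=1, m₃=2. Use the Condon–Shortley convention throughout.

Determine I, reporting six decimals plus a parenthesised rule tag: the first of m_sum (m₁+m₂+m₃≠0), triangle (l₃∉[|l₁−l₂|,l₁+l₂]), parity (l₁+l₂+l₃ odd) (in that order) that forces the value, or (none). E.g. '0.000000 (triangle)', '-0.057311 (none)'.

-0.210261 (none)

Checks pass: Σm=0; 8 even; l₃=3∈[1,5].
(2·3+1)(2·2+1)(2·3+1) = 245
Δ: 2! 4! 2! / 9! → 1/3780
sum: t=0:+1/24 t=1:−1/4 t=2:+1/24 = -1/6
3j²(3 2 3; 0 0 0) = Δ·Π!·Σ² = 4/105  (sign +1)
sum: t=2:+1/48 = 1/48
3j²(3 2 3; -3 1 2) = Δ·Π!·Σ² = 5/84  (sign -1)
combine: 4πI² = 245·4/105·5/84 = 5/9
take √, sign -1: I = -0.21026104
No selection rule forces the value: the integral is nonzero (none).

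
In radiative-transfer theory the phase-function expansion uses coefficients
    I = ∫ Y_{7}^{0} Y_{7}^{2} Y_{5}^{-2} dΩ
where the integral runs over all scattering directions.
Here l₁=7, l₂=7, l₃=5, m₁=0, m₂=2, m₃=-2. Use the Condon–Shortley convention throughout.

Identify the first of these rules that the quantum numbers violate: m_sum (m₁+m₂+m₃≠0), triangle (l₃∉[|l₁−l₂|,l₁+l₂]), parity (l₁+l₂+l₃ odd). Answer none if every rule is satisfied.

parity

m₁+m₂+m₃ = 0 + 2 − 2 = 0  ✓
triangle: |7−7|=0 ≤ l₃=5 ≤ 7+7=14  ✓
parity: l₁+l₂+l₃ = 19 is odd  ✗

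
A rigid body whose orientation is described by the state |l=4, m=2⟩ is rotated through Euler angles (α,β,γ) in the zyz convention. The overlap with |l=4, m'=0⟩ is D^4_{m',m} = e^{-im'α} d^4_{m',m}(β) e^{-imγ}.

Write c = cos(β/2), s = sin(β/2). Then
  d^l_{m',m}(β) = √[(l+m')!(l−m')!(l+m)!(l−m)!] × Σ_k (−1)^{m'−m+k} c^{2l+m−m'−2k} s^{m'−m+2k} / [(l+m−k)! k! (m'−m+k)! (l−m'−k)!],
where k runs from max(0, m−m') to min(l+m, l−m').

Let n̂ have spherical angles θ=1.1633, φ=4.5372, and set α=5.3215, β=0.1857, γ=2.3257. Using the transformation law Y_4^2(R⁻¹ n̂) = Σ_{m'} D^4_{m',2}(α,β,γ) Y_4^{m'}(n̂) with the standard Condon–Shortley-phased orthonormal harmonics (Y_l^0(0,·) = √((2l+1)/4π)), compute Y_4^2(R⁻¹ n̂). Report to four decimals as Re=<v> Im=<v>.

Need the full column D^4_{m',2} for m'=−4..4 at α=5.3215, β=0.1857, γ=2.3257.
cos(β/2)=0.995693, sin(β/2)=0.092717
d^4_{-4,2}: single k=6 term ⇒ +0.000003;  D = -0.000002-0.000003i
d^4_{-3,2}: k∈[5..6] ⇒ +0.000076 -0.000000 = +0.000076;  D = +0.000024-0.000072i
d^4_{-2,2}: k∈[4..6] ⇒ +0.001089 -0.000008 +0.000000 = +0.001082;  D = +0.001036-0.000311i
d^4_{-1,2}: k∈[3..5] ⇒ +0.011031 -0.000143 +0.000000 = +0.010888;  D = +0.008533+0.006762i
d^4_{0,2}: k∈[2..4] ⇒ +0.079467 -0.001837 +0.000006 = +0.077636;  D = -0.004732+0.077491i
d^4_{1,2}: k∈[1..3] ⇒ +0.381655 -0.016546 +0.000096 = +0.365204;  D = -0.311703+0.190302i
d^4_{2,2}: k∈[0..2] ⇒ +0.966055 -0.100519 +0.001089 = +0.866626;  D = -0.793565-0.348275i
d^4_{3,2}: k∈[0..1] ⇒ -0.336588 +0.008756 = -0.327832;  D = +0.063699+0.321584i
d^4_{4,2}: single k=0 term ⇒ +0.044325;  D = +0.030733-0.031940i
Y_4^{m'}(θ=1.1633,φ=4.5372) and Σ D·Y over m':
  (-0.0000-0.0000i)·(+0.2403+0.2027i)  (+0.0000-0.0001i)·(+0.1926-0.3321i)  (+0.0010-0.0003i)·(-0.0263-0.0096i)  (+0.0085+0.0068i)·(+0.0570-0.3222i)  (-0.0047+0.0775i)·(-0.0898+0.0000i)  (-0.3117+0.1903i)·(-0.0570-0.3222i)  (-0.7936-0.3483i)·(-0.0263+0.0096i)  (+0.0637+0.3216i)·(-0.1926-0.3321i)  (+0.0307-0.0319i)·(+0.2403-0.2027i)
Y_4^2(R⁻¹ n̂) = +0.201809-0.015245i

Re=0.2018 Im=-0.0152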